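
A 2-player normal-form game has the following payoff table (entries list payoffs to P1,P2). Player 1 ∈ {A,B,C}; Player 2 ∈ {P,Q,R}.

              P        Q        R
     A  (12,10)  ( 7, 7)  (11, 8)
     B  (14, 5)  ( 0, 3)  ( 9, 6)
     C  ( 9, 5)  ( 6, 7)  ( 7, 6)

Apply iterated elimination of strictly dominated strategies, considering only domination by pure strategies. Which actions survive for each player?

P1 drop C (A beats it: P:12>9 Q:7>6 R:11>7)
P2 drop Q (P beats it: A:10>7 B:5>3)
P1→{A,B} P2→{P,R}

Remaining: P1:{A,B} P2:{P,R}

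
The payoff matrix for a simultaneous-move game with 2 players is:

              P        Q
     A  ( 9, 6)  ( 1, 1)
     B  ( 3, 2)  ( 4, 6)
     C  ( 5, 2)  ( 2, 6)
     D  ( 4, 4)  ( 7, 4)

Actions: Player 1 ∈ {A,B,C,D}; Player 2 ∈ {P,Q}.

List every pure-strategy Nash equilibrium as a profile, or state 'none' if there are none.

PSNE = {(A,P), (D,Q)}

(A,P): NE
(A,Q): not NE [P1→D gives 7>1; P2→P gives 6>1]
(B,P): not NE [P1→A gives 9>3; P2→Q gives 6>2]
(B,Q): not NE [P1→D gives 7>4]
(C,P): not NE [P1→A gives 9>5; P2→Q gives 6>2]
(C,Q): not NE [P1→D gives 7>2]
(D,P): not NE [P1→A gives 9>4]
(D,Q): NE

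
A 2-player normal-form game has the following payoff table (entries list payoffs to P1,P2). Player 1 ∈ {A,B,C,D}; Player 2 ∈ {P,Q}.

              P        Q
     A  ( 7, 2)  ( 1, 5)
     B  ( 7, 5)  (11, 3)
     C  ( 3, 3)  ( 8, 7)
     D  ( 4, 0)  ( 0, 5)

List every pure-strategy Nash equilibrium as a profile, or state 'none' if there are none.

NE set: (B,P)

(A,P): not NE [P2→Q gives 5>2]
(A,Q): not NE [P1→B gives 11>1]
(B,P): NE
(B,Q): not NE [P2→P gives 5>3]
(C,P): not NE [P1→B gives 7>3; P2→Q gives 7>3]
(C,Q): not NE [P1→B gives 11>8]
(D,P): not NE [P1→B gives 7>4; P2→Q gives 5>0]
(D,Q): not NE [P1→B gives 11>0]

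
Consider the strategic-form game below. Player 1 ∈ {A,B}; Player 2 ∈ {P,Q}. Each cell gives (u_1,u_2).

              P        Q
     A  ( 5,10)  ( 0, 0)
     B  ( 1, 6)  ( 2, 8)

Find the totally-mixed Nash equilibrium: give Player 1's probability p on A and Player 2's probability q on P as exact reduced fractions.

P1 mixes 1/6 on A; P2 mixes 1/3 on P

P1 indiff ⇒ q·5+(1-q)·0 = q·1+(1-q)·2 ⇒ q(4) = (1-q)(2) ⇒ q = 1/3
P2 indiff ⇒ p·10+(1-p)·6 = p·0+(1-p)·8 ⇒ p(10) = (1-p)(2) ⇒ p = 1/6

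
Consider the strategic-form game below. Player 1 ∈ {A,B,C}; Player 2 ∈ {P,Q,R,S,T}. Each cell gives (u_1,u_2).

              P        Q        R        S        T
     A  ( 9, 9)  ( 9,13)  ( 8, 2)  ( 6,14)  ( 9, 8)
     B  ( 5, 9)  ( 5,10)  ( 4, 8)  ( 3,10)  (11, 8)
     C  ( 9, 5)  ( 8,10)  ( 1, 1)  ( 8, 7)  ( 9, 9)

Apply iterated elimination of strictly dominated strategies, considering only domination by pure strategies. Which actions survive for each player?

Remaining: P1:{A,C} P2:{Q,S}

P2 drop P (Q beats it: A:13>9 B:10>9 C:10>5)
P2 drop R (Q beats it: A:13>2 B:10>8 C:10>1)
P2 drop T (Q beats it: A:13>8 B:10>8 C:10>9)
P1 drop B (A beats it: Q:9>5 S:6>3)
P1→{A,C} P2→{Q,S}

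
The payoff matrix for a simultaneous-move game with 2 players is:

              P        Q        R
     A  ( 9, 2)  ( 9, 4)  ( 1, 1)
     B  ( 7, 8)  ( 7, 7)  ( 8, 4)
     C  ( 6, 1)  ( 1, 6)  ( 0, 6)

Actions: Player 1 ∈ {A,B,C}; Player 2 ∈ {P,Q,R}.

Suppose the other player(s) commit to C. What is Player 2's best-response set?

u_2(P vs C) = 1
u_2(Q vs C) = 6
u_2(R vs C) = 6
max payoff 6 at {Q,R}

P2 best: {Q,R}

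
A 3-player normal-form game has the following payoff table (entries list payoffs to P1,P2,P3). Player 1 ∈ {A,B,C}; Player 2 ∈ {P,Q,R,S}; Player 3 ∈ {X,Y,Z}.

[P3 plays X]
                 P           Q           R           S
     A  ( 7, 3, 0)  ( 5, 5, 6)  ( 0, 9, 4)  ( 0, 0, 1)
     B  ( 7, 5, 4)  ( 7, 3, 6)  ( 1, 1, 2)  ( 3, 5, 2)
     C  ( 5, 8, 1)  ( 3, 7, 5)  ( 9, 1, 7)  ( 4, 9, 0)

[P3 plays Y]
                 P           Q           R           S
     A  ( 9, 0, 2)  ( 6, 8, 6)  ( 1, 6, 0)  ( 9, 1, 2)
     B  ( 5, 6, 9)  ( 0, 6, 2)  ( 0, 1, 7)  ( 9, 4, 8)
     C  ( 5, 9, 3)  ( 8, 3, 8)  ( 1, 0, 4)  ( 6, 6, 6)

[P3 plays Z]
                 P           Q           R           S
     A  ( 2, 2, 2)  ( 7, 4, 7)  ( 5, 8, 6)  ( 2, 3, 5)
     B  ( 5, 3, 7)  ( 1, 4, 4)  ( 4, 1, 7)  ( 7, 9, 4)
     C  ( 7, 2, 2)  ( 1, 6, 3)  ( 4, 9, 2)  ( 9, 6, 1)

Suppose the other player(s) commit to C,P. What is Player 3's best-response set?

argmax u_3 = {Y}

u_3(X vs C,P) = 1
u_3(Y vs C,P) = 3
u_3(Z vs C,P) = 2
max payoff 3 at {Y}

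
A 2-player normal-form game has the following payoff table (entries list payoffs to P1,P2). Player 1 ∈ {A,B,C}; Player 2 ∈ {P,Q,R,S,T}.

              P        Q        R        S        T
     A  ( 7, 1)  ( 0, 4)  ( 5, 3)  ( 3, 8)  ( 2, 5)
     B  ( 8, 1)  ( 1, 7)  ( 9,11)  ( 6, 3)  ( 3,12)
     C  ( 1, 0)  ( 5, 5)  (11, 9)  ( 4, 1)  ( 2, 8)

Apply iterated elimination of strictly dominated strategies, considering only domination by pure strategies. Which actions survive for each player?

Remaining: P1:{B,C} P2:{R,T}

P1 drop A (B beats it: P:8>7 Q:1>0 R:9>5 S:6>3 T:3>2)
P2 drop P (Q beats it: B:7>1 C:5>0)
P2 drop Q (R beats it: B:11>7 C:9>5)
P2 drop S (R beats it: B:11>3 C:9>1)
P1→{B,C} P2→{R,T}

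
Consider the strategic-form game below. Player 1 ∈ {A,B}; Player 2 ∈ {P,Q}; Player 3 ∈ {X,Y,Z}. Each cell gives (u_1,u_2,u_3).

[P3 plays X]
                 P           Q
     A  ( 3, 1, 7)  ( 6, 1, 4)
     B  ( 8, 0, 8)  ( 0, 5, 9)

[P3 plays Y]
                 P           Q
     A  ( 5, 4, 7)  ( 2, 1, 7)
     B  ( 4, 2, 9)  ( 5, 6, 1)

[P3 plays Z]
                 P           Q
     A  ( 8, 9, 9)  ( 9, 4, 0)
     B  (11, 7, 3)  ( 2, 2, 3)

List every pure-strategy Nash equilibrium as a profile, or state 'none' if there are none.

No pure NE.

(A,P,X): not NE [P1→B gives 8>3; P3→Z gives 9>7]
(A,P,Y): not NE [P3→Z gives 9>7]
(A,P,Z): not NE [P1→B gives 11>8]
(A,Q,X): not NE [P3→Y gives 7>4]
(A,Q,Y): not NE [P1→B gives 5>2; P2→P gives 4>1]
(A,Q,Z): not NE [P2→P gives 9>4; P3→Y gives 7>0]
(B,P,X): not NE [P2→Q gives 5>0; P3→Y gives 9>8]
(B,P,Y): not NE [P1→A gives 5>4; P2→Q gives 6>2]
(B,P,Z): not NE [P3→Y gives 9>3]
(B,Q,X): not NE [P1→A gives 6>0]
(B,Q,Y): not NE [P3→X gives 9>1]
(B,Q,Z): not NE [P1→A gives 9>2; P2→P gives 7>2; P3→X gives 9>3]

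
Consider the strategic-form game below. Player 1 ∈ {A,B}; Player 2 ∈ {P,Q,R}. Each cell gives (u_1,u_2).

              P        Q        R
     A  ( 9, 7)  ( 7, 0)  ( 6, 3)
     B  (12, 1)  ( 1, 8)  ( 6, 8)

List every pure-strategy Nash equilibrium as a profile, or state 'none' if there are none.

PSNE = {(B,R)}

(A,P): not NE [P1→B gives 12>9]
(A,Q): not NE [P2→P gives 7>0]
(A,R): not NE [P2→P gives 7>3]
(B,P): not NE [P2→R gives 8>1]
(B,Q): not NE [P1→A gives 7>1]
(B,R): NE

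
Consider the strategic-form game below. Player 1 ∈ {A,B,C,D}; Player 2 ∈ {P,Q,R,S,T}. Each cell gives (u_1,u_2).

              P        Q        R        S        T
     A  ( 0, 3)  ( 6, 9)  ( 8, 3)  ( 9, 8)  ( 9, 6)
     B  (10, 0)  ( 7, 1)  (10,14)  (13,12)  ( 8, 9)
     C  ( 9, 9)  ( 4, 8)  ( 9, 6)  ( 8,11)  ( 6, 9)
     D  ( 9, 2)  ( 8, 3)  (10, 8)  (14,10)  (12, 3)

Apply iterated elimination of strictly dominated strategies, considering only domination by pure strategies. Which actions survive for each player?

P1 drop A (D beats it: P:9>0 Q:8>6 R:10>8 S:14>9 T:12>9)
P1 drop C (B beats it: P:10>9 Q:7>4 R:10>9 S:13>8 T:8>6)
P2 drop P (Q beats it: B:1>0 D:3>2)
P2 drop Q (R beats it: B:14>1 D:8>3)
P2 drop T (R beats it: B:14>9 D:8>3)
P1→{B,D} P2→{R,S}

IESDS → P1:{B,D} P2:{R,S}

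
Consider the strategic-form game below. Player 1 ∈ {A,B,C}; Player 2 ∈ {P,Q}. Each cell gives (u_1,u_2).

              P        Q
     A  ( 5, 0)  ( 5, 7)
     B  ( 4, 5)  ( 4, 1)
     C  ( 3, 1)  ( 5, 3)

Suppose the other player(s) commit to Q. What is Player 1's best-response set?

u_1(A vs Q) = 5
u_1(B vs Q) = 4
u_1(C vs Q) = 5
max payoff 5 at {A,C}

argmax u_1 = {A,C}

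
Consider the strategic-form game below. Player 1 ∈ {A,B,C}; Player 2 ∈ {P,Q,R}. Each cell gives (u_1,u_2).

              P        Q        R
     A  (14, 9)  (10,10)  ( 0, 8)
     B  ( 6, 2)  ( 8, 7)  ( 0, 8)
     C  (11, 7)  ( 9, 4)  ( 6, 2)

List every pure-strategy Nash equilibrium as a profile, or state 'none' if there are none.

Nash profiles: (A,Q)

(A,P): not NE [P2→Q gives 10>9]
(A,Q): NE
(A,R): not NE [P1→C gives 6>0; P2→Q gives 10>8]
(B,P): not NE [P1→A gives 14>6; P2→R gives 8>2]
(B,Q): not NE [P1→A gives 10>8; P2→R gives 8>7]
(B,R): not NE [P1→C gives 6>0]
(C,P): not NE [P1→A gives 14>11]
(C,Q): not NE [P1→A gives 10>9; P2→P gives 7>4]
(C,R): not NE [P2→P gives 7>2]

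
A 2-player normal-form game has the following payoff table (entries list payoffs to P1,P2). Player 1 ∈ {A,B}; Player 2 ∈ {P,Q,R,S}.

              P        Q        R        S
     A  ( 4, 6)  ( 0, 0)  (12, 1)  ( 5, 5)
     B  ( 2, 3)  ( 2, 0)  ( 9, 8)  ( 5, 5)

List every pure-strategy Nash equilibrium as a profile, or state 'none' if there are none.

Nash profiles: (A,P)

(A,P): NE
(A,Q): not NE [P1→B gives 2>0; P2→P gives 6>0]
(A,R): not NE [P2→P gives 6>1]
(A,S): not NE [P2→P gives 6>5]
(B,P): not NE [P1→A gives 4>2; P2→R gives 8>3]
(B,Q): not NE [P2→R gives 8>0]
(B,R): not NE [P1→A gives 12>9]
(B,S): not NE [P2→R gives 8>5]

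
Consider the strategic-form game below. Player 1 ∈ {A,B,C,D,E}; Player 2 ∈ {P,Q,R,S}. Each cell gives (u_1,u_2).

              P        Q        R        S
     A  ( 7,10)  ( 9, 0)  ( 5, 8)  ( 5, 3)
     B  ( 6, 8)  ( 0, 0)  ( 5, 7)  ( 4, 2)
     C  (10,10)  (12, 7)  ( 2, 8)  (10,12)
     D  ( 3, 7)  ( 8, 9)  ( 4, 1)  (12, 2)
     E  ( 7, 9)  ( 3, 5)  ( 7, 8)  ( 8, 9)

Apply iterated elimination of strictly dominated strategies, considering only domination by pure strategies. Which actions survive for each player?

P1 drop B (E beats it: P:7>6 Q:3>0 R:7>5 S:8>4)
P2 drop R (P beats it: A:10>8 C:10>8 D:7>1 E:9>8)
P1 drop A (C beats it: P:10>7 Q:12>9 S:10>5)
P1 drop E (C beats it: P:10>7 Q:12>3 S:10>8)
P1→{C,D} P2→{P,Q,S}

Remaining: P1:{C,D} P2:{P,Q,S}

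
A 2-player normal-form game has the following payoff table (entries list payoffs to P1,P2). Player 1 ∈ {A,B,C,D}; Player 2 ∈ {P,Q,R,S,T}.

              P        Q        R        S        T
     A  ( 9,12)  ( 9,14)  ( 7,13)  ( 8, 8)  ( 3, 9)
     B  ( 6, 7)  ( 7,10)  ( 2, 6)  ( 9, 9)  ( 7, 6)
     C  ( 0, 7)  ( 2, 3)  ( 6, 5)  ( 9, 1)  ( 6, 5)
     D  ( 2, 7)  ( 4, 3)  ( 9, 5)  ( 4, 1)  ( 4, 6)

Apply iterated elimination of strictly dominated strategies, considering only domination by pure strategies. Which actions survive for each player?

Remaining: P1:{A,D} P2:{P,Q,R}

P2 drop S (Q beats it: A:14>8 B:10>9 C:3>1 D:3>1)
P2 drop T (P beats it: A:12>9 B:7>6 C:7>5 D:7>6)
P1 drop B (A beats it: P:9>6 Q:9>7 R:7>2)
P1 drop C (A beats it: P:9>0 Q:9>2 R:7>6)
P1→{A,D} P2→{P,Q,R}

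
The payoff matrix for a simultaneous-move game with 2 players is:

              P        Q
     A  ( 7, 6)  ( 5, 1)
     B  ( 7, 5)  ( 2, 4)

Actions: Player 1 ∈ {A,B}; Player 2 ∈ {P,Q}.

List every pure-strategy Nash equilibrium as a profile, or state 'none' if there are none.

(A,P): NE
(A,Q): not NE [P2→P gives 6>1]
(B,P): NE
(B,Q): not NE [P1→A gives 5>2; P2→P gives 5>4]

Nash profiles: (A,P), (B,P)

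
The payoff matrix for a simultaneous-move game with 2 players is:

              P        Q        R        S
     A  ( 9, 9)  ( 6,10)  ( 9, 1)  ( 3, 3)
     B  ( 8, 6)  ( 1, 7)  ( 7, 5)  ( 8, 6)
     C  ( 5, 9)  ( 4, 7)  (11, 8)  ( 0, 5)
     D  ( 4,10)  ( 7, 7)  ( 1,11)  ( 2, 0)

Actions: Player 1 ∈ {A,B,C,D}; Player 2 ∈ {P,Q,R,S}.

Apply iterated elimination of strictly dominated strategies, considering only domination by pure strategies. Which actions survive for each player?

P2 drop S (Q beats it: A:10>3 B:7>6 C:7>5 D:7>0)
P1 drop B (A beats it: P:9>8 Q:6>1 R:9>7)
P1→{A,C,D} P2→{P,Q,R}

IESDS → P1:{A,C,D} P2:{P,Q,R}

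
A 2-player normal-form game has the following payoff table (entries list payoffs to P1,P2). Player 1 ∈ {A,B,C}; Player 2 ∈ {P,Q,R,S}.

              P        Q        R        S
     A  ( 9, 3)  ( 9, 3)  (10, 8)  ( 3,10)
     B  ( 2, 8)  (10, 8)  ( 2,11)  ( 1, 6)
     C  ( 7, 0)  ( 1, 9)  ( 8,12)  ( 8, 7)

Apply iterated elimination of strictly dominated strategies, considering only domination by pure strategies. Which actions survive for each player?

Remaining: P1:{A,C} P2:{R,S}

P2 drop P (R beats it: A:8>3 B:11>8 C:12>0)
P2 drop Q (R beats it: A:8>3 B:11>8 C:12>9)
P1 drop B (A beats it: R:10>2 S:3>1)
P1→{A,C} P2→{R,S}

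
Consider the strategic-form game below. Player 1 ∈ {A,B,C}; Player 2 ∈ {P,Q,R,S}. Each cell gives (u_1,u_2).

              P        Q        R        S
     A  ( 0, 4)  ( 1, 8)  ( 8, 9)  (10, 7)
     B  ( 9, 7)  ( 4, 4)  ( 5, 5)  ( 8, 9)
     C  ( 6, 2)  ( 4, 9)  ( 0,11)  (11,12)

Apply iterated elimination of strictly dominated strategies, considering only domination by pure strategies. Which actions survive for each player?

IESDS → P1:{A,C} P2:{R,S}

P2 drop P (S beats it: A:7>4 B:9>7 C:12>2)
P2 drop Q (R beats it: A:9>8 B:5>4 C:11>9)
P1 drop B (A beats it: R:8>5 S:10>8)
P1→{A,C} P2→{R,S}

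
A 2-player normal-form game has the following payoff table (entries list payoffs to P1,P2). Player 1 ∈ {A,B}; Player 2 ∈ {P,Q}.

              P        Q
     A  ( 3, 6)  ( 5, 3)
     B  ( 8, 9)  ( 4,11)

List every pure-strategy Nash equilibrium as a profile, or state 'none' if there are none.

(A,P): not NE [P1→B gives 8>3]
(A,Q): not NE [P2→P gives 6>3]
(B,P): not NE [P2→Q gives 11>9]
(B,Q): not NE [P1→A gives 5>4]

Equilibria: none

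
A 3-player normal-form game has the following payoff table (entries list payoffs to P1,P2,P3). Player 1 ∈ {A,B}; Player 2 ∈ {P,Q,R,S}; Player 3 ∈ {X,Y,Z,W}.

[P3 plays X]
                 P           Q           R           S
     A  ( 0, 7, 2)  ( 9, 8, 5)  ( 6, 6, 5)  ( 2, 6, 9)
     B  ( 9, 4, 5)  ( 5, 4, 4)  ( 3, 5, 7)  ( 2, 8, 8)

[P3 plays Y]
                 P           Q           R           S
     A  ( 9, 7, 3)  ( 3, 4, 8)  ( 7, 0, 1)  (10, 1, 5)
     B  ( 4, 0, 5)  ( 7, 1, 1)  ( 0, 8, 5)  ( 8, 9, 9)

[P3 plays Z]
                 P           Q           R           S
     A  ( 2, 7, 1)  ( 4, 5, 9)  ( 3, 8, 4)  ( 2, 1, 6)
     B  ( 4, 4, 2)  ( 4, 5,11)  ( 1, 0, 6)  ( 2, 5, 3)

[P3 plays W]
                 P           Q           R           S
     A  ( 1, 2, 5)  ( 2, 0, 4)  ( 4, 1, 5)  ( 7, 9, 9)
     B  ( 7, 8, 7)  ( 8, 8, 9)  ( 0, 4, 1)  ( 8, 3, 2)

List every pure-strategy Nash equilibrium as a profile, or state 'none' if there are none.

(A,P,X): not NE [P1→B gives 9>0; P2→Q gives 8>7; P3→W gives 5>2]
(A,P,Y): not NE [P3→W gives 5>3]
(A,P,Z): not NE [P1→B gives 4>2; P2→R gives 8>7; P3→W gives 5>1]
(A,P,W): not NE [P1→B gives 7>1; P2→S gives 9>2]
(A,Q,X): not NE [P3→Z gives 9>5]
(A,Q,Y): not NE [P1→B gives 7>3; P2→P gives 7>4; P3→Z gives 9>8]
(A,Q,Z): not NE [P2→R gives 8>5]
(A,Q,W): not NE [P1→B gives 8>2; P2→S gives 9>0; P3→Z gives 9>4]
(A,R,X): not NE [P2→Q gives 8>6]
(A,R,Y): not NE [P2→P gives 7>0; P3→W gives 5>1]
(A,R,Z): not NE [P3→W gives 5>4]
(A,R,W): not NE [P2→S gives 9>1]
(A,S,X): not NE [P2→Q gives 8>6]
(A,S,Y): not NE [P2→P gives 7>1; P3→W gives 9>5]
(A,S,Z): not NE [P2→R gives 8>1; P3→W gives 9>6]
(A,S,W): not NE [P1→B gives 8>7]
(B,P,X): not NE [P2→S gives 8>4; P3→W gives 7>5]
(B,P,Y): not NE [P1→A gives 9>4; P2→S gives 9>0; P3→W gives 7>5]
(B,P,Z): not NE [P2→S gives 5>4; P3→W gives 7>2]
(B,P,W): NE
(B,Q,X): not NE [P1→A gives 9>5; P2→S gives 8>4; P3→Z gives 11>4]
(B,Q,Y): not NE [P2→S gives 9>1; P3→Z gives 11>1]
(B,Q,Z): NE
(B,Q,W): not NE [P3→Z gives 11>9]
(B,R,X): not NE [P1→A gives 6>3; P2→S gives 8>5]
(B,R,Y): not NE [P1→A gives 7>0; P2→S gives 9>8; P3→X gives 7>5]
(B,R,Z): not NE [P1→A gives 3>1; P2→S gives 5>0; P3→X gives 7>6]
(B,R,W): not NE [P1→A gives 4>0; P2→Q gives 8>4; P3→X gives 7>1]
(B,S,X): not NE [P3→Y gives 9>8]
(B,S,Y): not NE [P1→A gives 10>8]
(B,S,Z): not NE [P3→Y gives 9>3]
(B,S,W): not NE [P2→Q gives 8>3; P3→Y gives 9>2]

NE set: (B,P,W), (B,Q,Z)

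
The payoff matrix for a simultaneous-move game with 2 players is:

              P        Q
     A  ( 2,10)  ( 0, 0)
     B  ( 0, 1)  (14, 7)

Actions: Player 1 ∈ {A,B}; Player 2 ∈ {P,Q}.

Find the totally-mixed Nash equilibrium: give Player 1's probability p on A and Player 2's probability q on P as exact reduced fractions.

P1 mixes 3/8 on A; P2 mixes 7/8 on P

P1 indiff ⇒ q·2+(1-q)·0 = q·0+(1-q)·14 ⇒ q(2) = (1-q)(14) ⇒ q = 7/8
P2 indiff ⇒ p·10+(1-p)·1 = p·0+(1-p)·7 ⇒ p(10) = (1-p)(6) ⇒ p = 3/8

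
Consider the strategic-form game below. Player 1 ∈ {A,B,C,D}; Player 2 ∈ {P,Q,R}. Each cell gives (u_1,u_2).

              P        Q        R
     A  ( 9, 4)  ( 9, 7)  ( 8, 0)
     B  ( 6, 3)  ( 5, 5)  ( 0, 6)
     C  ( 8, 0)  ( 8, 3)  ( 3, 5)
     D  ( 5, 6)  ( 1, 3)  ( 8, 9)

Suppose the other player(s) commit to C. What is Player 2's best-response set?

u_2(P vs C) = 0
u_2(Q vs C) = 3
u_2(R vs C) = 5
max payoff 5 at {R}

P2 best: {R}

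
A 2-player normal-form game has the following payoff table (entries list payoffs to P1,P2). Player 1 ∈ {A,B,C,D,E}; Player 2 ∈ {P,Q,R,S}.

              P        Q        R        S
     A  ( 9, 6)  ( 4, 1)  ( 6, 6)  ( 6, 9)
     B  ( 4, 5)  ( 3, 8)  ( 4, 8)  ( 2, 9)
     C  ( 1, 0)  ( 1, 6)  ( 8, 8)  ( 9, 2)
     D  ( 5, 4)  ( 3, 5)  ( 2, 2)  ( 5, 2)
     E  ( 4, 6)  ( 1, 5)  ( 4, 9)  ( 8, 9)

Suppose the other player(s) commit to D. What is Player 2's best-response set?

argmax u_2 = {Q}

u_2(P vs D) = 4
u_2(Q vs D) = 5
u_2(R vs D) = 2
u_2(S vs D) = 2
max payoff 5 at {Q}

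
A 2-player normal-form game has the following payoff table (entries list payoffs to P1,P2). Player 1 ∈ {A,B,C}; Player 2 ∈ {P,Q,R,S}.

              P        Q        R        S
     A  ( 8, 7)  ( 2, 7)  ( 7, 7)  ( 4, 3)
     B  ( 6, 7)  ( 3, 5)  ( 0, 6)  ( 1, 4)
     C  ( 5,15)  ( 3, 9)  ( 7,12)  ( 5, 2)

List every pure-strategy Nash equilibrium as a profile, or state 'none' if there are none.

PSNE = {(A,P), (A,R)}

(A,P): NE
(A,Q): not NE [P1→C gives 3>2]
(A,R): NE
(A,S): not NE [P1→C gives 5>4; P2→R gives 7>3]
(B,P): not NE [P1→A gives 8>6]
(B,Q): not NE [P2→P gives 7>5]
(B,R): not NE [P1→C gives 7>0; P2→P gives 7>6]
(B,S): not NE [P1→C gives 5>1; P2→P gives 7>4]
(C,P): not NE [P1→A gives 8>5]
(C,Q): not NE [P2→P gives 15>9]
(C,R): not NE [P2→P gives 15>12]
(C,S): not NE [P2→P gives 15>2]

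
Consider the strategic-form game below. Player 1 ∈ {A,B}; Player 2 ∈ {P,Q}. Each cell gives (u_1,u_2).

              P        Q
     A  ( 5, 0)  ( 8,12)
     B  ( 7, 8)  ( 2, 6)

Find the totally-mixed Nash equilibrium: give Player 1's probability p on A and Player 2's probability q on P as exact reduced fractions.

P1 indiff ⇒ q·5+(1-q)·8 = q·7+(1-q)·2 ⇒ q(-2) = (1-q)(-6) ⇒ q = 3/4
P2 indiff ⇒ p·0+(1-p)·8 = p·12+(1-p)·6 ⇒ p(-12) = (1-p)(-2) ⇒ p = 1/7

p=1/7, q=3/4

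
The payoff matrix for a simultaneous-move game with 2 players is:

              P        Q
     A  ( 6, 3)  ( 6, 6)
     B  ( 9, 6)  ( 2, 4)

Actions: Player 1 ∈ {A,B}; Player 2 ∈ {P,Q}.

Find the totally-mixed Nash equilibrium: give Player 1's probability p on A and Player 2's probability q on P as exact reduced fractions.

P1 mixes 2/5 on A; P2 mixes 4/7 on P

P1 indiff ⇒ q·6+(1-q)·6 = q·9+(1-q)·2 ⇒ q(-3) = (1-q)(-4) ⇒ q = 4/7
P2 indiff ⇒ p·3+(1-p)·6 = p·6+(1-p)·4 ⇒ p(-3) = (1-p)(-2) ⇒ p = 2/5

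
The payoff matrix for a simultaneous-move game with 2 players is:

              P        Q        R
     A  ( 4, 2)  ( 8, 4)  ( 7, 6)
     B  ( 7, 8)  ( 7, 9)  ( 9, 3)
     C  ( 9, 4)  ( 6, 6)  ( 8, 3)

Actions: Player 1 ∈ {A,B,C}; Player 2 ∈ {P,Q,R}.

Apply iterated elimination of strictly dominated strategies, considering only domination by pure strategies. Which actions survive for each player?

P2 drop P (Q beats it: A:4>2 B:9>8 C:6>4)
P1 drop C (B beats it: Q:7>6 R:9>8)
P1→{A,B} P2→{Q,R}

Survivors P1:{A,B} P2:{Q,R}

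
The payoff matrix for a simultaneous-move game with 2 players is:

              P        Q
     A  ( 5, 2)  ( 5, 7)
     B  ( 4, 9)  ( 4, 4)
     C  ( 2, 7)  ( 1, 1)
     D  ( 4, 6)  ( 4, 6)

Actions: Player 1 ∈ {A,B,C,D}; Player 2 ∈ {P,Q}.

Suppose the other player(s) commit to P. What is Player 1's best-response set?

BR_1 = {A}

u_1(A vs P) = 5
u_1(B vs P) = 4
u_1(C vs P) = 2
u_1(D vs P) = 4
max payoff 5 at {A}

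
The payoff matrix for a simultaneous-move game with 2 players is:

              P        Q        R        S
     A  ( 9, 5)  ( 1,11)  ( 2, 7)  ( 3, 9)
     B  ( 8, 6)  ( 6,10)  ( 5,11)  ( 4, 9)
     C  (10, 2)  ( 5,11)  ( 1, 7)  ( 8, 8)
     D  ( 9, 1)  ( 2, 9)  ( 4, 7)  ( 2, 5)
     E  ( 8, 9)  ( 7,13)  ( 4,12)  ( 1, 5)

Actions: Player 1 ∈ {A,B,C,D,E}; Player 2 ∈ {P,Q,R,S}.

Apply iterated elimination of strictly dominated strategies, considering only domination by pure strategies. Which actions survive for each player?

P2 drop P (Q beats it: A:11>5 B:10>6 C:11>2 D:9>1 E:13>9)
P1 drop A (B beats it: Q:6>1 R:5>2 S:4>3)
P1 drop D (B beats it: Q:6>2 R:5>4 S:4>2)
P2 drop S (Q beats it: B:10>9 C:11>8 E:13>5)
P1 drop C (B beats it: Q:6>5 R:5>1)
P1→{B,E} P2→{Q,R}

Survivors P1:{B,E} P2:{Q,R}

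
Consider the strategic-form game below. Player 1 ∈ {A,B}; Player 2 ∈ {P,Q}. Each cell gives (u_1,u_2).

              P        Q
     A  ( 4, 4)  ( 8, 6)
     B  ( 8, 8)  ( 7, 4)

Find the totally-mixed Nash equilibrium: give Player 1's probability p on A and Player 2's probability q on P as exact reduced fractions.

P1 indiff ⇒ q·4+(1-q)·8 = q·8+(1-q)·7 ⇒ q(-4) = (1-q)(-1) ⇒ q = 1/5
P2 indiff ⇒ p·4+(1-p)·8 = p·6+(1-p)·4 ⇒ p(-2) = (1-p)(-4) ⇒ p = 2/3

P1 mixes 2/3 on A; P2 mixes 1/5 on P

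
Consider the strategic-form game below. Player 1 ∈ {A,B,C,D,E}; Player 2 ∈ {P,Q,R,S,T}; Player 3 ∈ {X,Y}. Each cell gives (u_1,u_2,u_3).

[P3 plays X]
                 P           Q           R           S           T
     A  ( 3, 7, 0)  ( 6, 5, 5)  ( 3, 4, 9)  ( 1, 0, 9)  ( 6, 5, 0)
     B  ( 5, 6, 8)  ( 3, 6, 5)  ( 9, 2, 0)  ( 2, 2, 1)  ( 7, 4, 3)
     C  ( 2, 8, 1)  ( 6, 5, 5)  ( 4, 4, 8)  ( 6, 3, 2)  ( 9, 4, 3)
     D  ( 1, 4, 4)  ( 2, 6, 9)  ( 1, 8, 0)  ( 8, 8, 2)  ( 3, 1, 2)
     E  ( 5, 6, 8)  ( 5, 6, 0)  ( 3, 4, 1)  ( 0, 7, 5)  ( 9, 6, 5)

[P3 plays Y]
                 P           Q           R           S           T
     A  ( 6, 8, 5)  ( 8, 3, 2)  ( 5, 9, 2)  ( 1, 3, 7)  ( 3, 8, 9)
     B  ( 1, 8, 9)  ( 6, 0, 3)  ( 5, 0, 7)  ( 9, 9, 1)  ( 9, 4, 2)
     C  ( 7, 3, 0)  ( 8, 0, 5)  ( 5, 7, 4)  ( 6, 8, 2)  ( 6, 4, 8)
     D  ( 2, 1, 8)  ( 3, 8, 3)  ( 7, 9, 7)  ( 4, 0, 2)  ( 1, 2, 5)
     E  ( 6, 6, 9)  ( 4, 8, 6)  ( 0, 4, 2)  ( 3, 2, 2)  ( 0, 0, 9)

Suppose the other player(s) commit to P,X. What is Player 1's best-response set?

argmax u_1 = {B,E}

u_1(A vs P,X) = 3
u_1(B vs P,X) = 5
u_1(C vs P,X) = 2
u_1(D vs P,X) = 1
u_1(E vs P,X) = 5
max payoff 5 at {B,E}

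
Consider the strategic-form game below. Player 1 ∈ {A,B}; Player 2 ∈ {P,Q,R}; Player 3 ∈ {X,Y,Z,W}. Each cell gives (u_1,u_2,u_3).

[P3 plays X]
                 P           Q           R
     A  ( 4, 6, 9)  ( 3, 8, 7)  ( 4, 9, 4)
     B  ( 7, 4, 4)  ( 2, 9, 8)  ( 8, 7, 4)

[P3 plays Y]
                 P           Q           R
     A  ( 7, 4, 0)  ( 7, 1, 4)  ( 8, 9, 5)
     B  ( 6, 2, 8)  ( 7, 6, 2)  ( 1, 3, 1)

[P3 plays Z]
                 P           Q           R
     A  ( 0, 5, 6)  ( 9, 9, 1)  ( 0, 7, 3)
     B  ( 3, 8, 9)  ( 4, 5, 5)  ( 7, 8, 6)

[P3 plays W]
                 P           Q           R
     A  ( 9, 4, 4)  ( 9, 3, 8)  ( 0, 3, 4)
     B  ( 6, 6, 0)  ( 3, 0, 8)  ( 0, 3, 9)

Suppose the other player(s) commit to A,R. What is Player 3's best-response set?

u_3(X vs A,R) = 4
u_3(Y vs A,R) = 5
u_3(Z vs A,R) = 3
u_3(W vs A,R) = 4
max payoff 5 at {Y}

argmax u_3 = {Y}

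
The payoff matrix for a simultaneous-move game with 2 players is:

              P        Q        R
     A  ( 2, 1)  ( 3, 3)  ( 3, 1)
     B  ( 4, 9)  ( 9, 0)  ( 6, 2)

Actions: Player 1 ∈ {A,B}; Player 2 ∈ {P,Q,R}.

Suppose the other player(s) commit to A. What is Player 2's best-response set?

u_2(P vs A) = 1
u_2(Q vs A) = 3
u_2(R vs A) = 1
max payoff 3 at {Q}

P2 best: {Q}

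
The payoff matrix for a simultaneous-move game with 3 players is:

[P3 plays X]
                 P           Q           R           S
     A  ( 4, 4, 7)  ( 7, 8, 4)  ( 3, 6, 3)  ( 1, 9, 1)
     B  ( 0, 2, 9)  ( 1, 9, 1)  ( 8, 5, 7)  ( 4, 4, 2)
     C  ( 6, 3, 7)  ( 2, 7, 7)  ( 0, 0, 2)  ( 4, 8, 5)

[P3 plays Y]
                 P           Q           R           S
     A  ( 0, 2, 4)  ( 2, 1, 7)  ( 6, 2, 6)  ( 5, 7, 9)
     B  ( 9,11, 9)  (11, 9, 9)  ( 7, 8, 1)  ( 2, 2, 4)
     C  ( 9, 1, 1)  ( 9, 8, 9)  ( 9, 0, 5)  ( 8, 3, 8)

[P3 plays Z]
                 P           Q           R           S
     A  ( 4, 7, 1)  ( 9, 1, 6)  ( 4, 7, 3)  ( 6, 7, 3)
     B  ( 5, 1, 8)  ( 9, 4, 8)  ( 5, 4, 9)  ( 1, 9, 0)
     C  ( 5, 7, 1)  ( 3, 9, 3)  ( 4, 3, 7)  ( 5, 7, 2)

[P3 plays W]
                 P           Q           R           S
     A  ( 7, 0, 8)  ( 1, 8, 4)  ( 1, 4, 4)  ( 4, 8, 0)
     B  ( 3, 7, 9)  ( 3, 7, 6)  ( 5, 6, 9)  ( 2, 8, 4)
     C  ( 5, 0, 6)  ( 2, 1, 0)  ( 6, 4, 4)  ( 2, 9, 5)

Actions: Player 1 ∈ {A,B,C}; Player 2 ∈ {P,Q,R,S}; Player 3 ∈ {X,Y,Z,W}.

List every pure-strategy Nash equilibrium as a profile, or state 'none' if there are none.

Nash profiles: (B,P,Y)

(A,P,X): not NE [P1→C gives 6>4; P2→S gives 9>4; P3→W gives 8>7]
(A,P,Y): not NE [P1→C gives 9>0; P2→S gives 7>2; P3→W gives 8>4]
(A,P,Z): not NE [P1→C gives 5>4; P3→W gives 8>1]
(A,P,W): not NE [P2→S gives 8>0]
(A,Q,X): not NE [P2→S gives 9>8; P3→Y gives 7>4]
(A,Q,Y): not NE [P1→B gives 11>2; P2→S gives 7>1]
(A,Q,Z): not NE [P2→S gives 7>1; P3→Y gives 7>6]
(A,Q,W): not NE [P1→B gives 3>1; P3→Y gives 7>4]
(A,R,X): not NE [P1→B gives 8>3; P2→S gives 9>6; P3→Y gives 6>3]
(A,R,Y): not NE [P1→C gives 9>6; P2→S gives 7>2]
(A,R,Z): not NE [P1→B gives 5>4; P3→Y gives 6>3]
(A,R,W): not NE [P1→C gives 6>1; P2→S gives 8>4; P3→Y gives 6>4]
(A,S,X): not NE [P1→C gives 4>1; P3→Y gives 9>1]
(A,S,Y): not NE [P1→C gives 8>5]
(A,S,Z): not NE [P3→Y gives 9>3]
(A,S,W): not NE [P3→Y gives 9>0]
(B,P,X): not NE [P1→C gives 6>0; P2→Q gives 9>2]
(B,P,Y): NE
(B,P,Z): not NE [P2→S gives 9>1; P3→W gives 9>8]
(B,P,W): not NE [P1→A gives 7>3; P2→S gives 8>7]
(B,Q,X): not NE [P1→A gives 7>1; P3→Y gives 9>1]
(B,Q,Y): not NE [P2→P gives 11>9]
(B,Q,Z): not NE [P2→S gives 9>4; P3→Y gives 9>8]
(B,Q,W): not NE [P2→S gives 8>7; P3→Y gives 9>6]
(B,R,X): not NE [P2→Q gives 9>5; P3→W gives 9>7]
(B,R,Y): not NE [P1→C gives 9>7; P2→P gives 11>8; P3→W gives 9>1]
(B,R,Z): not NE [P2→S gives 9>4]
(B,R,W): not NE [P1→C gives 6>5; P2→S gives 8>6]
(B,S,X): not NE [P2→Q gives 9>4; P3→W gives 4>2]
(B,S,Y): not NE [P1→C gives 8>2; P2→P gives 11>2]
(B,S,Z): not NE [P1→A gives 6>1; P3→W gives 4>0]
(B,S,W): not NE [P1→A gives 4>2]
(C,P,X): not NE [P2→S gives 8>3]
(C,P,Y): not NE [P2→Q gives 8>1; P3→X gives 7>1]
(C,P,Z): not NE [P2→Q gives 9>7; P3→X gives 7>1]
(C,P,W): not NE [P1→A gives 7>5; P2→S gives 9>0; P3→X gives 7>6]
(C,Q,X): not NE [P1→A gives 7>2; P2→S gives 8>7; P3→Y gives 9>7]
(C,Q,Y): not NE [P1→B gives 11>9]
(C,Q,Z): not NE [P1→B gives 9>3; P3→Y gives 9>3]
(C,Q,W): not NE [P1→B gives 3>2; P2→S gives 9>1; P3→Y gives 9>0]
(C,R,X): not NE [P1→B gives 8>0; P2→S gives 8>0; P3→Z gives 7>2]
(C,R,Y): not NE [P2→Q gives 8>0; P3→Z gives 7>5]
(C,R,Z): not NE [P1→B gives 5>4; P2→Q gives 9>3]
(C,R,W): not NE [P2→S gives 9>4; P3→Z gives 7>4]
(C,S,X): not NE [P3→Y gives 8>5]
(C,S,Y): not NE [P2→Q gives 8>3]
(C,S,Z): not NE [P1→A gives 6>5; P2→Q gives 9>7; P3→Y gives 8>2]
(C,S,W): not NE [P1→A gives 4>2; P3→Y gives 8>5]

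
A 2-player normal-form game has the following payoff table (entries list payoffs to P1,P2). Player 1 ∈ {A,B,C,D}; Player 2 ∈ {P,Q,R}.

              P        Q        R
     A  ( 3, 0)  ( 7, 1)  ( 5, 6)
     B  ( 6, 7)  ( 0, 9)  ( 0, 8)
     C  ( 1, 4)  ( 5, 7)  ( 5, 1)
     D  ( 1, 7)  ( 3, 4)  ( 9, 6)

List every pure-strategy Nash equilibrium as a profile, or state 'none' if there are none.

PSNE: ∅

(A,P): not NE [P1→B gives 6>3; P2→R gives 6>0]
(A,Q): not NE [P2→R gives 6>1]
(A,R): not NE [P1→D gives 9>5]
(B,P): not NE [P2→Q gives 9>7]
(B,Q): not NE [P1→A gives 7>0]
(B,R): not NE [P1→D gives 9>0; P2→Q gives 9>8]
(C,P): not NE [P1→B gives 6>1; P2→Q gives 7>4]
(C,Q): not NE [P1→A gives 7>5]
(C,R): not NE [P1→D gives 9>5; P2→Q gives 7>1]
(D,P): not NE [P1→B gives 6>1]
(D,Q): not NE [P1→A gives 7>3; P2→P gives 7>4]
(D,R): not NE [P2→P gives 7>6]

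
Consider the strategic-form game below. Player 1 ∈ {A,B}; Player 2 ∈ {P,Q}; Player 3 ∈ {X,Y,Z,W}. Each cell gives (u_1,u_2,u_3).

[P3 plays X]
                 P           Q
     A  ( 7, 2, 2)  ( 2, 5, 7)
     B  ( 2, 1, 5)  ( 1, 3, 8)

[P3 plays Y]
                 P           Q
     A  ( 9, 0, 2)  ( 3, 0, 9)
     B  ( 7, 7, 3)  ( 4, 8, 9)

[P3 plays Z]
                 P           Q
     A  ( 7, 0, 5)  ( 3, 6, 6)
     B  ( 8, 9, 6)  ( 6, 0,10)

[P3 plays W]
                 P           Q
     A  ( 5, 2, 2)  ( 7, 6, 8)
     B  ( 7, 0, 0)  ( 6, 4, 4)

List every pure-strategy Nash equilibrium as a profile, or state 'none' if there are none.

NE set: (B,P,Z)

(A,P,X): not NE [P2→Q gives 5>2; P3→Z gives 5>2]
(A,P,Y): not NE [P3→Z gives 5>2]
(A,P,Z): not NE [P1→B gives 8>7; P2→Q gives 6>0]
(A,P,W): not NE [P1→B gives 7>5; P2→Q gives 6>2; P3→Z gives 5>2]
(A,Q,X): not NE [P3→Y gives 9>7]
(A,Q,Y): not NE [P1→B gives 4>3]
(A,Q,Z): not NE [P1→B gives 6>3; P3→Y gives 9>6]
(A,Q,W): not NE [P3→Y gives 9>8]
(B,P,X): not NE [P1→A gives 7>2; P2→Q gives 3>1; P3→Z gives 6>5]
(B,P,Y): not NE [P1→A gives 9>7; P2→Q gives 8>7; P3→Z gives 6>3]
(B,P,Z): NE
(B,P,W): not NE [P2→Q gives 4>0; P3→Z gives 6>0]
(B,Q,X): not NE [P1→A gives 2>1; P3→Z gives 10>8]
(B,Q,Y): not NE [P3→Z gives 10>9]
(B,Q,Z): not NE [P2→P gives 9>0]
(B,Q,W): not NE [P1→A gives 7>6; P3→Z gives 10>4]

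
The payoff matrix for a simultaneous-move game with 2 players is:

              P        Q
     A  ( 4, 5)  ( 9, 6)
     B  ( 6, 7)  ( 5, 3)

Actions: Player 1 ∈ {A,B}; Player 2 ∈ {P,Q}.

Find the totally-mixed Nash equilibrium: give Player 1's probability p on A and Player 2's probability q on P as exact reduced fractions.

P1 indiff ⇒ q·4+(1-q)·9 = q·6+(1-q)·5 ⇒ q(-2) = (1-q)(-4) ⇒ q = 2/3
P2 indiff ⇒ p·5+(1-p)·7 = p·6+(1-p)·3 ⇒ p(-1) = (1-p)(-4) ⇒ p = 4/5

(p,q) = (4/5, 2/3)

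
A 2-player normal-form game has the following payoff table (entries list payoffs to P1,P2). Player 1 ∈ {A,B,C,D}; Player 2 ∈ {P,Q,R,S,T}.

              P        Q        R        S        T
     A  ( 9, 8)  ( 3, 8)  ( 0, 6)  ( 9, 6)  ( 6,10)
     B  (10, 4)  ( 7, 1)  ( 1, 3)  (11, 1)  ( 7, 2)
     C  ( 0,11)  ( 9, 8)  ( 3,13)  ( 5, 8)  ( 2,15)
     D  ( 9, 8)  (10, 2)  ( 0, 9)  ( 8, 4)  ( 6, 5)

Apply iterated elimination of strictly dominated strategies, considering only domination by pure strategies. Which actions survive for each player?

Survivors P1:{B,C} P2:{P,R,T}

P1 drop A (B beats it: P:10>9 Q:7>3 R:1>0 S:11>9 T:7>6)
P2 drop Q (P beats it: B:4>1 C:11>8 D:8>2)
P1 drop D (B beats it: P:10>9 R:1>0 S:11>8 T:7>6)
P2 drop S (P beats it: B:4>1 C:11>8)
P1→{B,C} P2→{P,R,T}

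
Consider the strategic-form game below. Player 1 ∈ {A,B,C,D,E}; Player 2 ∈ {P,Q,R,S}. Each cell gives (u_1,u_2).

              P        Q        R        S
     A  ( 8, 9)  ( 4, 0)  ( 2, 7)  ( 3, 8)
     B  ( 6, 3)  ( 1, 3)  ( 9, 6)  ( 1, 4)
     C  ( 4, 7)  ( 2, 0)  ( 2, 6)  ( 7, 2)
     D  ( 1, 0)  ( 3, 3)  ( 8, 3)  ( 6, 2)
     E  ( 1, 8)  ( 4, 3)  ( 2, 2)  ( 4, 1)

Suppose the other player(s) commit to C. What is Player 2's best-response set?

u_2(P vs C) = 7
u_2(Q vs C) = 0
u_2(R vs C) = 6
u_2(S vs C) = 2
max payoff 7 at {P}

BR_2 = {P}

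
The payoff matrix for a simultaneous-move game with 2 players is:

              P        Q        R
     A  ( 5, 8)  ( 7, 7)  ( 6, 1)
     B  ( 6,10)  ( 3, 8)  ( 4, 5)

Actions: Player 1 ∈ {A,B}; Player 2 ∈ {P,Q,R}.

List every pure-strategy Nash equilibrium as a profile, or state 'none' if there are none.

NE set: (B,P)

(A,P): not NE [P1→B gives 6>5]
(A,Q): not NE [P2→P gives 8>7]
(A,R): not NE [P2→P gives 8>1]
(B,P): NE
(B,Q): not NE [P1→A gives 7>3; P2→P gives 10>8]
(B,R): not NE [P1→A gives 6>4; P2→P gives 10>5]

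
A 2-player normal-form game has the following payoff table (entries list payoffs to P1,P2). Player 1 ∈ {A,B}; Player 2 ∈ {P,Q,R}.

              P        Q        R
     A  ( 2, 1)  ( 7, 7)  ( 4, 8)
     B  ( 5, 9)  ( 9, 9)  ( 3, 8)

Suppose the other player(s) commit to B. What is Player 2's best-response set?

u_2(P vs B) = 9
u_2(Q vs B) = 9
u_2(R vs B) = 8
max payoff 9 at {P,Q}

BR_2 = {P,Q}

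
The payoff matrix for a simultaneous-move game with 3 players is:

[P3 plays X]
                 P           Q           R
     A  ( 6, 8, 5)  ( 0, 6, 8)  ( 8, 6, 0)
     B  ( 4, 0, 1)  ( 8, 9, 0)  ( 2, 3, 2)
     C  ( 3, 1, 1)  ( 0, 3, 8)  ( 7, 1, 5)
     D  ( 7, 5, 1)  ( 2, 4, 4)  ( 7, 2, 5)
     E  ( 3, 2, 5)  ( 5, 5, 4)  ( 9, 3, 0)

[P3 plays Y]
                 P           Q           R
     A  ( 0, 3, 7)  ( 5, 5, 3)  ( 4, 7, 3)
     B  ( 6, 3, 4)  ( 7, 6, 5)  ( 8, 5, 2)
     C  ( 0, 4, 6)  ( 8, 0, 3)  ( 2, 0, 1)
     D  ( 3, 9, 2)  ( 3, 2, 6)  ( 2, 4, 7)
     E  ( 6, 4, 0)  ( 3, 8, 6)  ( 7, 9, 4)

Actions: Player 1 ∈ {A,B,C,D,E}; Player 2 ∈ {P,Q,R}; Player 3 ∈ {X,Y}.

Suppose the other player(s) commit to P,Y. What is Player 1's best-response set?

argmax u_1 = {B,E}

u_1(A vs P,Y) = 0
u_1(B vs P,Y) = 6
u_1(C vs P,Y) = 0
u_1(D vs P,Y) = 3
u_1(E vs P,Y) = 6
max payoff 6 at {B,E}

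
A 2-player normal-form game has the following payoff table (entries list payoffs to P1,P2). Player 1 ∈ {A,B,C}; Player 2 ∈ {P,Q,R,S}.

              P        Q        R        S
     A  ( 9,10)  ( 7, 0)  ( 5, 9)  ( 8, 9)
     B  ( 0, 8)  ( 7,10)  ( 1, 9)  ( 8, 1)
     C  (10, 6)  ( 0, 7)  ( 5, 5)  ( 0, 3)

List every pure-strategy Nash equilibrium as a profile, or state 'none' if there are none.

(A,P): not NE [P1→C gives 10>9]
(A,Q): not NE [P2→P gives 10>0]
(A,R): not NE [P2→P gives 10>9]
(A,S): not NE [P2→P gives 10>9]
(B,P): not NE [P1→C gives 10>0; P2→Q gives 10>8]
(B,Q): NE
(B,R): not NE [P1→C gives 5>1; P2→Q gives 10>9]
(B,S): not NE [P2→Q gives 10>1]
(C,P): not NE [P2→Q gives 7>6]
(C,Q): not NE [P1→B gives 7>0]
(C,R): not NE [P2→Q gives 7>5]
(C,S): not NE [P1→B gives 8>0; P2→Q gives 7>3]

NE set: (B,Q)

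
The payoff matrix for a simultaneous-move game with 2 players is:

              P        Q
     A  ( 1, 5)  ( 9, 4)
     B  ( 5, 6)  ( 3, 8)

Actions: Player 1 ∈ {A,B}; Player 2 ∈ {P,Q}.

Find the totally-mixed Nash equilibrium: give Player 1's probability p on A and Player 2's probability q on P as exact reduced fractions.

P1 indiff ⇒ q·1+(1-q)·9 = q·5+(1-q)·3 ⇒ q(-4) = (1-q)(-6) ⇒ q = 3/5
P2 indiff ⇒ p·5+(1-p)·6 = p·4+(1-p)·8 ⇒ p(1) = (1-p)(2) ⇒ p = 2/3

(p,q) = (2/3, 3/5)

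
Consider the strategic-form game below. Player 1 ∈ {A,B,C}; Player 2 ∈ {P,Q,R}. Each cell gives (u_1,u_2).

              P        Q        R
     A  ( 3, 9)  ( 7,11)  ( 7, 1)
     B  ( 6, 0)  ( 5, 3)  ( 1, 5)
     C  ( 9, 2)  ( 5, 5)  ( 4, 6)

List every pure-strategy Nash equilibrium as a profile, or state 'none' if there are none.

NE set: (A,Q)

(A,P): not NE [P1→C gives 9>3; P2→Q gives 11>9]
(A,Q): NE
(A,R): not NE [P2→Q gives 11>1]
(B,P): not NE [P1→C gives 9>6; P2→R gives 5>0]
(B,Q): not NE [P1→A gives 7>5; P2→R gives 5>3]
(B,R): not NE [P1→A gives 7>1]
(C,P): not NE [P2→R gives 6>2]
(C,Q): not NE [P1→A gives 7>5; P2→R gives 6>5]
(C,R): not NE [P1→A gives 7>4]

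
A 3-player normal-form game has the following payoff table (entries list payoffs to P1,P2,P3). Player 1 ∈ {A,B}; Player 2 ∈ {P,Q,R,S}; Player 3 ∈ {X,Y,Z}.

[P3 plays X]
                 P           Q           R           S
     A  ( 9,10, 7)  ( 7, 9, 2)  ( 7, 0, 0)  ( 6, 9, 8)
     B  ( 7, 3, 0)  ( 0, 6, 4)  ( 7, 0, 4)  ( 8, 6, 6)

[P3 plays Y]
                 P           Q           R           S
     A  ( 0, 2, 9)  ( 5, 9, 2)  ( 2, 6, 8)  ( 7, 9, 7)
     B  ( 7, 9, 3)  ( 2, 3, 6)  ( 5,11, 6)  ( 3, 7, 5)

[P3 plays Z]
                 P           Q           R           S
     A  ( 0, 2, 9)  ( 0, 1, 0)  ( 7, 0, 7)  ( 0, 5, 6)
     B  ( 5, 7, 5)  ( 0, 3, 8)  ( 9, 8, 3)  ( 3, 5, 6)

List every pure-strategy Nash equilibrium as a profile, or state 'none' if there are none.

NE set: (A,Q,Y), (B,R,Y), (B,S,X)

(A,P,X): not NE [P3→Z gives 9>7]
(A,P,Y): not NE [P1→B gives 7>0; P2→S gives 9>2]
(A,P,Z): not NE [P1→B gives 5>0; P2→S gives 5>2]
(A,Q,X): not NE [P2→P gives 10>9]
(A,Q,Y): NE
(A,Q,Z): not NE [P2→S gives 5>1; P3→Y gives 2>0]
(A,R,X): not NE [P2→P gives 10>0; P3→Y gives 8>0]
(A,R,Y): not NE [P1→B gives 5>2; P2→S gives 9>6]
(A,R,Z): not NE [P1→B gives 9>7; P2→S gives 5>0; P3→Y gives 8>7]
(A,S,X): not NE [P1→B gives 8>6; P2→P gives 10>9]
(A,S,Y): not NE [P3→X gives 8>7]
(A,S,Z): not NE [P1→B gives 3>0; P3→X gives 8>6]
(B,P,X): not NE [P1→A gives 9>7; P2→S gives 6>3; P3→Z gives 5>0]
(B,P,Y): not NE [P2→R gives 11>9; P3→Z gives 5>3]
(B,P,Z): not NE [P2→R gives 8>7]
(B,Q,X): not NE [P1→A gives 7>0; P3→Z gives 8>4]
(B,Q,Y): not NE [P1→A gives 5>2; P2→R gives 11>3; P3→Z gives 8>6]
(B,Q,Z): not NE [P2→R gives 8>3]
(B,R,X): not NE [P2→S gives 6>0; P3→Y gives 6>4]
(B,R,Y): NE
(B,R,Z): not NE [P3→Y gives 6>3]
(B,S,X): NE
(B,S,Y): not NE [P1→A gives 7>3; P2→R gives 11>7; P3→Z gives 6>5]
(B,S,Z): not NE [P2→R gives 8>5]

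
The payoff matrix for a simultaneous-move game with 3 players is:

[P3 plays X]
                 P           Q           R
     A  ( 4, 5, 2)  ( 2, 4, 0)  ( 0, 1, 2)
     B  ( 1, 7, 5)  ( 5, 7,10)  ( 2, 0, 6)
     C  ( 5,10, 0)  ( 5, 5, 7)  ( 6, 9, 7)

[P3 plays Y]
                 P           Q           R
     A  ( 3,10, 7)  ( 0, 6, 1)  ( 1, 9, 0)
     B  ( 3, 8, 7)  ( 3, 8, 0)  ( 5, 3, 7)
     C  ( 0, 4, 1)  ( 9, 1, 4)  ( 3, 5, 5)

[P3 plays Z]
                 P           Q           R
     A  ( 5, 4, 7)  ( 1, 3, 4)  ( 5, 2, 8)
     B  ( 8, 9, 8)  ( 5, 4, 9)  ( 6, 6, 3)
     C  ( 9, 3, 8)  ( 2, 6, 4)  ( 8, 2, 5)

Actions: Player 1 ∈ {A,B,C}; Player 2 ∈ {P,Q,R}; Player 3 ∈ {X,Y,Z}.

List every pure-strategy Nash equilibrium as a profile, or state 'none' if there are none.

NE set: (A,P,Y), (B,Q,X)

(A,P,X): not NE [P1→C gives 5>4; P3→Z gives 7>2]
(A,P,Y): NE
(A,P,Z): not NE [P1→C gives 9>5]
(A,Q,X): not NE [P1→C gives 5>2; P2→P gives 5>4; P3→Z gives 4>0]
(A,Q,Y): not NE [P1→C gives 9>0; P2→P gives 10>6; P3→Z gives 4>1]
(A,Q,Z): not NE [P1→B gives 5>1; P2→P gives 4>3]
(A,R,X): not NE [P1→C gives 6>0; P2→P gives 5>1; P3→Z gives 8>2]
(A,R,Y): not NE [P1→B gives 5>1; P2→P gives 10>9; P3→Z gives 8>0]
(A,R,Z): not NE [P1→C gives 8>5; P2→P gives 4>2]
(B,P,X): not NE [P1→C gives 5>1; P3→Z gives 8>5]
(B,P,Y): not NE [P3→Z gives 8>7]
(B,P,Z): not NE [P1→C gives 9>8]
(B,Q,X): NE
(B,Q,Y): not NE [P1→C gives 9>3; P3→X gives 10>0]
(B,Q,Z): not NE [P2→P gives 9>4; P3→X gives 10>9]
(B,R,X): not NE [P1→C gives 6>2; P2→Q gives 7>0; P3→Y gives 7>6]
(B,R,Y): not NE [P2→Q gives 8>3]
(B,R,Z): not NE [P1→C gives 8>6; P2→P gives 9>6; P3→Y gives 7>3]
(C,P,X): not NE [P3→Z gives 8>0]
(C,P,Y): not NE [P1→B gives 3>0; P2→R gives 5>4; P3→Z gives 8>1]
(C,P,Z): not NE [P2→Q gives 6>3]
(C,Q,X): not NE [P2→P gives 10>5]
(C,Q,Y): not NE [P2→R gives 5>1; P3→X gives 7>4]
(C,Q,Z): not NE [P1→B gives 5>2; P3→X gives 7>4]
(C,R,X): not NE [P2→P gives 10>9]
(C,R,Y): not NE [P1→B gives 5>3; P3→X gives 7>5]
(C,R,Z): not NE [P2→Q gives 6>2; P3→X gives 7>5]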